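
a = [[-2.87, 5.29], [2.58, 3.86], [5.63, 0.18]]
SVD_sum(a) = [[-4.43,2.90], [0.04,-0.02], [3.86,-2.53]] + [[1.56, 2.39], [2.54, 3.88], [1.77, 2.71]]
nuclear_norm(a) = 13.36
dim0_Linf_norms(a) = [5.63, 5.29]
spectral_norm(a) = 7.02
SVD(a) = [[-0.75, -0.45], [0.01, -0.73], [0.66, -0.51]] @ diag([7.024712834020441, 6.3371688946680695]) @ [[0.84, -0.55], [-0.55, -0.84]]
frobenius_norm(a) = 9.46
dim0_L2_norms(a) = [6.83, 6.55]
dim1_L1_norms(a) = [8.16, 6.44, 5.81]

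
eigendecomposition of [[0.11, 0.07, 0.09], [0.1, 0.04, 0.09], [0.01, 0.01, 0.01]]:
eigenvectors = [[-0.78, -0.36, -0.69],  [-0.63, 0.91, 0.16],  [-0.08, -0.19, 0.7]]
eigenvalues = [0.18, -0.02, 0.0]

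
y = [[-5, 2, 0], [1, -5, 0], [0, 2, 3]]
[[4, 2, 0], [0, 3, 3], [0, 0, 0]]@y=[[-18, -2, 0], [3, -9, 9], [0, 0, 0]]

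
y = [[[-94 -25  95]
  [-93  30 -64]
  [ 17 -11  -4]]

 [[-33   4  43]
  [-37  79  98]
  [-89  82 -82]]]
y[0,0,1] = -25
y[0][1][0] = -93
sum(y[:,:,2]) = 86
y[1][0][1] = 4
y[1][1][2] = 98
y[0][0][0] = -94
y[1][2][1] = 82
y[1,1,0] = -37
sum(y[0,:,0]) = -170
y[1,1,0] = -37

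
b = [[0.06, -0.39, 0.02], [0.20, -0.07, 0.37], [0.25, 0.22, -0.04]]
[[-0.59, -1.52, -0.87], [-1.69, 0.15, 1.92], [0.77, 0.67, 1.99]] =b @ [[1.05, -0.54, 5.55], [1.43, 3.9, 3.24], [-4.86, 1.43, 2.79]]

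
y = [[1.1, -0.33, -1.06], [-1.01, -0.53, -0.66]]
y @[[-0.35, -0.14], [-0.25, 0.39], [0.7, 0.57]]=[[-1.04, -0.89], [0.02, -0.44]]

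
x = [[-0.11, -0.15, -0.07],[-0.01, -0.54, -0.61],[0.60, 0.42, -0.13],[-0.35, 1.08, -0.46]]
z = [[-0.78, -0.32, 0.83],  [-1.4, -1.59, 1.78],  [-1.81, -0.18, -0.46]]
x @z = [[0.42,0.29,-0.33], [1.87,0.97,-0.69], [-0.82,-0.84,1.31], [-0.41,-1.52,1.84]]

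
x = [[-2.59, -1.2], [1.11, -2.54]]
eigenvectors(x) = [[(0.72+0j), (0.72-0j)], [-0.02-0.69j, (-0.02+0.69j)]]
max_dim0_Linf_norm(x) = 2.59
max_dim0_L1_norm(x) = 3.74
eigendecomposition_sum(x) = [[(-1.3+0.55j), (-0.6-1.33j)], [0.55+1.23j, -1.27+0.60j]] + [[(-1.3-0.55j), -0.60+1.33j], [(0.55-1.23j), -1.27-0.60j]]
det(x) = 7.91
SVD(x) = [[-0.95, -0.31], [-0.31, 0.95]] @ diag([2.8645280969376716, 2.761571795527801]) @ [[0.74, 0.68], [0.68, -0.74]]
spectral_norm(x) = 2.86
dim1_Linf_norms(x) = [2.59, 2.54]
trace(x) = -5.13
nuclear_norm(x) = 5.63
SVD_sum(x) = [[-2.00, -1.84], [-0.66, -0.61]] + [[-0.59, 0.64], [1.77, -1.93]]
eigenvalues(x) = [(-2.56+1.15j), (-2.56-1.15j)]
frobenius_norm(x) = 3.98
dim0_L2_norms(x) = [2.82, 2.81]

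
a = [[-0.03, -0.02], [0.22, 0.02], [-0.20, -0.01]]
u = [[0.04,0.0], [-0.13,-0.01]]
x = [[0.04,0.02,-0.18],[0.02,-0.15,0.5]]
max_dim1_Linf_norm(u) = 0.13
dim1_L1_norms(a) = [0.05, 0.24, 0.21]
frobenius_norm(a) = 0.30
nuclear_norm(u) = 0.14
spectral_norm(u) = 0.14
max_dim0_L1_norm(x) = 0.68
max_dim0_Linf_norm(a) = 0.22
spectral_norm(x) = 0.55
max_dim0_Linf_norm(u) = 0.13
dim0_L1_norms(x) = [0.06, 0.17, 0.68]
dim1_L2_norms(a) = [0.04, 0.22, 0.2]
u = x @ a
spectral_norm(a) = 0.30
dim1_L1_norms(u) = [0.04, 0.14]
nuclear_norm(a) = 0.32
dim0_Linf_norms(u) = [0.13, 0.01]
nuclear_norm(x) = 0.61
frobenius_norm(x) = 0.55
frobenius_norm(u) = 0.14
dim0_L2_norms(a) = [0.3, 0.03]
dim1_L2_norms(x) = [0.19, 0.52]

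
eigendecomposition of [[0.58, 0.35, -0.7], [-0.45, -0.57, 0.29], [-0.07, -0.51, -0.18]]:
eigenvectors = [[0.84+0.00j, 0.84-0.00j, (0.43+0j)], [-0.39+0.01j, (-0.39-0.01j), (0.38+0j)], [(0.33-0.2j), (0.33+0.2j), 0.82+0.00j]]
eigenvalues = [(0.14+0.18j), (0.14-0.18j), (-0.45+0j)]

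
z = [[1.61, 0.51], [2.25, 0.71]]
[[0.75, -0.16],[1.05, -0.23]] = z @ [[0.52, -0.17], [-0.17, 0.22]]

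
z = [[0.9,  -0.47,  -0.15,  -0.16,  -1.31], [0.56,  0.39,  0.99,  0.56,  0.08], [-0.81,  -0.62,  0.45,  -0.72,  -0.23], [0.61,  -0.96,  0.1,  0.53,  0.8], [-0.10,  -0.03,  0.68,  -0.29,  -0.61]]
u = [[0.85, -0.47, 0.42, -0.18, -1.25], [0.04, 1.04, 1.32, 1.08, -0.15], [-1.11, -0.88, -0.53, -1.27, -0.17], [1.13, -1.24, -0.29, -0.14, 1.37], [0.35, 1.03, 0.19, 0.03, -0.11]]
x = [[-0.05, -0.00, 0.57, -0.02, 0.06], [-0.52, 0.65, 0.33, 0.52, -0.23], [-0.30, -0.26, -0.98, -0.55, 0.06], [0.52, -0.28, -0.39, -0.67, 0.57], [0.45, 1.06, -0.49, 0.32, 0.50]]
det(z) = -0.01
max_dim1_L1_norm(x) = 2.82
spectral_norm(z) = 1.82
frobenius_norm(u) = 4.08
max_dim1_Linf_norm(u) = 1.37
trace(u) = 1.11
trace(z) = 1.66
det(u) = 4.16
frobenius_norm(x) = 2.46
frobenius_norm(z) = 3.09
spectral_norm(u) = 2.90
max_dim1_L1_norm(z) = 3.0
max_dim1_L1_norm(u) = 4.17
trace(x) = -0.55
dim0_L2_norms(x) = [0.91, 1.3, 1.34, 1.06, 0.8]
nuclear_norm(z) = 6.10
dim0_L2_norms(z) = [1.47, 1.3, 1.3, 1.11, 1.67]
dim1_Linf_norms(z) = [1.31, 0.99, 0.81, 0.96, 0.68]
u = z + x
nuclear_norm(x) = 4.47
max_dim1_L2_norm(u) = 2.19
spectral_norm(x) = 1.73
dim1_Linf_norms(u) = [1.25, 1.32, 1.27, 1.37, 1.03]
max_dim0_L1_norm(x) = 2.76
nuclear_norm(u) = 8.02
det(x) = 0.00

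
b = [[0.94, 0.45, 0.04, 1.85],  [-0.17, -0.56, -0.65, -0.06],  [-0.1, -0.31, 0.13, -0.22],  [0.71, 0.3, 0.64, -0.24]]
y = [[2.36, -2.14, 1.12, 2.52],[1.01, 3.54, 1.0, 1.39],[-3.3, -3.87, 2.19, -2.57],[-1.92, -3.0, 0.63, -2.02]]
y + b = [[3.30, -1.69, 1.16, 4.37], [0.84, 2.98, 0.35, 1.33], [-3.4, -4.18, 2.32, -2.79], [-1.21, -2.70, 1.27, -2.26]]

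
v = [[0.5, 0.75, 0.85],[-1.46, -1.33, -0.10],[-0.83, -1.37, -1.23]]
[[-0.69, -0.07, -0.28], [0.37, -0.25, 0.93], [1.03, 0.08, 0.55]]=v @ [[-0.16, 0.15, -0.3], [-0.05, 0.04, -0.38], [-0.67, -0.21, 0.18]]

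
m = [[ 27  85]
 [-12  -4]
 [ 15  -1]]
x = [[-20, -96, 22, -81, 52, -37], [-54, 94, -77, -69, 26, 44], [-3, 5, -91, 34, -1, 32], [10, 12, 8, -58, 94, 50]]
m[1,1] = -4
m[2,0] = 15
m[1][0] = -12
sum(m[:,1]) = 80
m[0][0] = 27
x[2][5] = 32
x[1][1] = 94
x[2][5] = 32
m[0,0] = 27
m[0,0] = 27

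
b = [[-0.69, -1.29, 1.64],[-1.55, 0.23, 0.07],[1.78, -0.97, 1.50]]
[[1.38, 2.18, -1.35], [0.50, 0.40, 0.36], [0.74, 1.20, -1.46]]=b@[[-0.24, -0.29, -0.15], [0.25, -0.47, 0.66], [0.94, 0.84, -0.37]]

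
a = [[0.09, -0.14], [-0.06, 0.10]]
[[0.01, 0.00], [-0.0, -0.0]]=a @ [[0.44, 0.22], [0.22, 0.13]]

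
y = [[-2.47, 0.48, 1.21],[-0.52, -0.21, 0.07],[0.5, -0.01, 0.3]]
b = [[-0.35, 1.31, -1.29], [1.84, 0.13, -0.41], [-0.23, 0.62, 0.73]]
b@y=[[-0.46, -0.43, -0.72],[-4.82, 0.86, 2.11],[0.61, -0.25, -0.02]]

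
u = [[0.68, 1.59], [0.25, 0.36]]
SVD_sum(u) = [[0.7, 1.58], [0.17, 0.39]] + [[-0.02, 0.01], [0.08, -0.03]]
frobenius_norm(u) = 1.78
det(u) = -0.15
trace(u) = 1.04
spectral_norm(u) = 1.78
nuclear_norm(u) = 1.87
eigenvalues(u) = [1.17, -0.13]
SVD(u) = [[-0.97, -0.24], [-0.24, 0.97]] @ diag([1.7819249605583987, 0.08569384423020188]) @ [[-0.40, -0.91], [0.91, -0.40]]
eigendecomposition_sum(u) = [[0.73, 1.43], [0.22, 0.44]] + [[-0.05,0.16], [0.03,-0.08]]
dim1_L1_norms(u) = [2.27, 0.61]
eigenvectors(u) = [[0.96, -0.89], [0.29, 0.45]]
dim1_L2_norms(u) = [1.73, 0.44]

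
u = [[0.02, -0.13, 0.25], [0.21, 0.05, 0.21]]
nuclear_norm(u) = 0.55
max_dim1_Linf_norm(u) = 0.25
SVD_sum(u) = [[0.11,-0.03,0.22], [0.13,-0.04,0.24]] + [[-0.09, -0.10, 0.03], [0.08, 0.09, -0.03]]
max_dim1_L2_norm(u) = 0.3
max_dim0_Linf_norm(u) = 0.25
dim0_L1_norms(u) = [0.23, 0.18, 0.46]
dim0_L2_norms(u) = [0.21, 0.14, 0.33]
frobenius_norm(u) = 0.41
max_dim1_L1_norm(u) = 0.47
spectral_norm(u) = 0.37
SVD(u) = [[-0.67, -0.74],[-0.74, 0.67]] @ diag([0.36843584922957534, 0.18642699644225796]) @ [[-0.46, 0.13, -0.88],[0.67, 0.7, -0.25]]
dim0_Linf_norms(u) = [0.21, 0.13, 0.25]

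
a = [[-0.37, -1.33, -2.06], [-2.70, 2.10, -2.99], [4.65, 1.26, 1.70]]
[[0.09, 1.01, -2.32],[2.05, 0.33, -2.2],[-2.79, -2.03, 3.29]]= a @ [[-0.63, -0.26, 0.3], [0.14, -0.42, 0.45], [-0.02, -0.17, 0.78]]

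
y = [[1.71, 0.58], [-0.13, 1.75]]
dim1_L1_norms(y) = [2.29, 1.88]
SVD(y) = [[0.75, 0.67], [0.67, -0.75]] @ diag([1.991934987557965, 1.5401607076349042]) @ [[0.60, 0.80], [0.8, -0.6]]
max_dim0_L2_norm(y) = 1.84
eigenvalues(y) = [(1.73+0.27j), (1.73-0.27j)]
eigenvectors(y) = [[0.90+0.00j,(0.9-0j)], [(0.03+0.43j),(0.03-0.43j)]]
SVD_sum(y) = [[0.89, 1.19], [0.79, 1.06]] + [[0.82, -0.61],[-0.92, 0.69]]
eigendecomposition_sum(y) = [[0.86+0.20j, 0.29-1.83j], [-0.07+0.41j, (0.88+0.07j)]] + [[0.86-0.20j, 0.29+1.83j], [-0.07-0.41j, 0.88-0.07j]]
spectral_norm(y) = 1.99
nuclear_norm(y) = 3.53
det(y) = 3.07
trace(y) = 3.46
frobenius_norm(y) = 2.52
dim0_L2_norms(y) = [1.71, 1.84]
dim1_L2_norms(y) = [1.81, 1.75]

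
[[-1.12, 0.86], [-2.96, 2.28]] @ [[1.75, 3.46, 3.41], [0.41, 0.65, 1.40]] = [[-1.61, -3.32, -2.62], [-4.25, -8.76, -6.9]]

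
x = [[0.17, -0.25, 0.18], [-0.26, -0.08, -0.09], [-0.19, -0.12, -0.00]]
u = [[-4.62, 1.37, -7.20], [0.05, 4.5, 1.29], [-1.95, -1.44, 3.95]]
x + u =[[-4.45, 1.12, -7.02], [-0.21, 4.42, 1.20], [-2.14, -1.56, 3.95]]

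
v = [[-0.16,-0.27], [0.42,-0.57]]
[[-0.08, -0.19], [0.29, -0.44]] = v@ [[0.6, -0.06], [-0.06, 0.73]]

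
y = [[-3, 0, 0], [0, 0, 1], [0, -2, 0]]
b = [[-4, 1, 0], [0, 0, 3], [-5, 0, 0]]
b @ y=[[12, 0, 1], [0, -6, 0], [15, 0, 0]]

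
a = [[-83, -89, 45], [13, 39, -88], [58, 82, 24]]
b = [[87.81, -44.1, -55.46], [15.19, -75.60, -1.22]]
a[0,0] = -83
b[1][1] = -75.6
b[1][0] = 15.19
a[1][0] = 13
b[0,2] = -55.46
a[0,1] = -89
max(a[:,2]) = 45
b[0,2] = -55.46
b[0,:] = [87.81, -44.1, -55.46]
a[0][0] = -83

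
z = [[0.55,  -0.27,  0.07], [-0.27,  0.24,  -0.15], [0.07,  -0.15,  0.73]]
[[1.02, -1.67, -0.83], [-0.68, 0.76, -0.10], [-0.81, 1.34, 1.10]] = z @ [[0.25, -2.29, -3.38], [-3.76, 2.17, -3.53], [-1.91, 2.50, 1.1]]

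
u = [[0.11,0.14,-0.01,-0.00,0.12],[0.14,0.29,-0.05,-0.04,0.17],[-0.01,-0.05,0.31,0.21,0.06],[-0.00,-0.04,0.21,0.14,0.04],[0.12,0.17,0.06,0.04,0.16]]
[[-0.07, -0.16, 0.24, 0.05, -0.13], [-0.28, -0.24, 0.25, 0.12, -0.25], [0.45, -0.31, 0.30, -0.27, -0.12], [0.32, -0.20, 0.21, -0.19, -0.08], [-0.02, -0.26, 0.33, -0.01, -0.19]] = u@[[0.9, -0.32, 1.64, 0.51, -0.82],[-1.01, -0.88, -0.33, 0.49, -1.01],[0.73, -0.1, 0.38, -1.12, -1.07],[0.94, -1.55, 0.59, 0.70, 0.52],[-0.21, -0.03, 0.91, -0.72, 0.75]]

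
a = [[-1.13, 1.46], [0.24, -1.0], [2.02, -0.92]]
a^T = [[-1.13, 0.24, 2.02], [1.46, -1.0, -0.92]]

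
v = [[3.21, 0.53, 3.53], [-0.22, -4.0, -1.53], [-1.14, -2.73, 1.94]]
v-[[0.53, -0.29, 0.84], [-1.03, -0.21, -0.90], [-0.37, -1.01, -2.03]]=[[2.68, 0.82, 2.69], [0.81, -3.79, -0.63], [-0.77, -1.72, 3.97]]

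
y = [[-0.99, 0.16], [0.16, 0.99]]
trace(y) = 0.00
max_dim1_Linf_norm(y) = 0.99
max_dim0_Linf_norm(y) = 0.99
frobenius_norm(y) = 1.42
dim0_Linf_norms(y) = [0.99, 0.99]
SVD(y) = [[-0.99, 0.16], [0.16, 0.99]] @ diag([1.002845950283492, 1.0028459502834919]) @ [[1.00, 0.00], [0.0, 1.0]]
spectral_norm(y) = 1.00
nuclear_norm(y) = 2.01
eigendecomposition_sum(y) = [[-1.00, 0.08], [0.08, -0.01]] + [[0.01,0.08], [0.08,1.00]]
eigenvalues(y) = [-1.0, 1.0]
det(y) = -1.01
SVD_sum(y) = [[-0.99, 0.0], [0.16, 0.0]] + [[0.0,0.16], [0.0,0.99]]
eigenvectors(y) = [[-1.00, -0.08], [0.08, -1.0]]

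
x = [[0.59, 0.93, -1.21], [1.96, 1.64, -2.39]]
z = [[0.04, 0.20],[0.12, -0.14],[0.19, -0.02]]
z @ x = [[0.42, 0.37, -0.53], [-0.2, -0.12, 0.19], [0.07, 0.14, -0.18]]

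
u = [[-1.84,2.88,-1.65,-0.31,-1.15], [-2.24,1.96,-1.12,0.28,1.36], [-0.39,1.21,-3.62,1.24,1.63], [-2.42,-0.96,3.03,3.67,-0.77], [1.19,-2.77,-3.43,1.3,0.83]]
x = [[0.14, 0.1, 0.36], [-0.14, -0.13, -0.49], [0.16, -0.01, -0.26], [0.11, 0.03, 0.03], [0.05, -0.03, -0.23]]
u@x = [[-1.02, -0.52, -1.39], [-0.67, -0.5, -1.78], [-0.59, -0.17, -0.13], [0.65, -0.01, -0.9], [0.19, 0.53, 2.53]]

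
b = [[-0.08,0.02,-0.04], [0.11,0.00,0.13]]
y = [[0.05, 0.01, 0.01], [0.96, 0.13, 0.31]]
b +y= [[-0.03, 0.03, -0.03], [1.07, 0.13, 0.44]]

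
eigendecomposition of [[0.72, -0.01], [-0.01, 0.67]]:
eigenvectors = [[0.98,  0.19], [-0.19,  0.98]]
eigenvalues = [0.72, 0.67]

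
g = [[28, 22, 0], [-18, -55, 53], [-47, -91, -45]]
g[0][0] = 28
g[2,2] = -45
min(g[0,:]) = 0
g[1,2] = 53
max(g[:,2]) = 53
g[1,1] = -55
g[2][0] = -47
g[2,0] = -47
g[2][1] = -91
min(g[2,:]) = -91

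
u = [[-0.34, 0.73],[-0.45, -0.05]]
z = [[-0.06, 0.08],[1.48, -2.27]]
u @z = [[1.10, -1.68], [-0.05, 0.08]]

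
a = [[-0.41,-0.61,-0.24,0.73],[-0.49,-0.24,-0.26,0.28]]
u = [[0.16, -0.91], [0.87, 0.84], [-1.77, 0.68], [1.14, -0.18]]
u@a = [[0.38, 0.12, 0.20, -0.14], [-0.77, -0.73, -0.43, 0.87], [0.39, 0.92, 0.25, -1.10], [-0.38, -0.65, -0.23, 0.78]]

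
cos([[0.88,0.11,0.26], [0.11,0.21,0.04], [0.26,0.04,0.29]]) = [[0.61,  -0.06,  -0.14], [-0.06,  0.97,  -0.02], [-0.14,  -0.02,  0.93]]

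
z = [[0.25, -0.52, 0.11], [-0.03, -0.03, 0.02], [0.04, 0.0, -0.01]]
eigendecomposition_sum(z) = [[0.26, -0.41, 0.07],[-0.02, 0.03, -0.01],[0.03, -0.05, 0.01]] + [[-0.01, -0.11, 0.04], [-0.01, -0.06, 0.02], [0.01, 0.05, -0.02]] + [[-0.00, 0.0, 0.0], [-0.00, 0.00, 0.0], [-0.0, 0.0, 0.00]]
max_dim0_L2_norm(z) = 0.52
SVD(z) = [[-1.0, 0.01, -0.04],[-0.03, -0.75, 0.66],[-0.03, 0.66, 0.75]] @ diag([0.5878241249116143, 0.05796877598503903, 0.0015553722035246134]) @ [[-0.43,0.89,-0.19], [0.87,0.34,-0.36], [0.26,0.32,0.91]]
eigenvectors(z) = [[-0.99,  0.81,  0.27], [0.08,  0.46,  0.32], [-0.13,  -0.37,  0.91]]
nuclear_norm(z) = 0.65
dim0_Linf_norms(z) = [0.25, 0.52, 0.11]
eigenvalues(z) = [0.31, -0.1, 0.0]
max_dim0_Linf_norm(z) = 0.52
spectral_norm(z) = 0.59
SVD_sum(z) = [[0.25, -0.52, 0.11], [0.01, -0.02, 0.0], [0.01, -0.01, 0.0]] + [[0.0, 0.00, -0.0], [-0.04, -0.01, 0.02], [0.03, 0.01, -0.01]] + [[-0.0, -0.0, -0.00], [0.00, 0.0, 0.0], [0.00, 0.0, 0.00]]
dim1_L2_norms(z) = [0.59, 0.05, 0.04]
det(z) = -0.00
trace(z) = 0.21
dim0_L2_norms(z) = [0.25, 0.52, 0.11]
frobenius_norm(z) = 0.59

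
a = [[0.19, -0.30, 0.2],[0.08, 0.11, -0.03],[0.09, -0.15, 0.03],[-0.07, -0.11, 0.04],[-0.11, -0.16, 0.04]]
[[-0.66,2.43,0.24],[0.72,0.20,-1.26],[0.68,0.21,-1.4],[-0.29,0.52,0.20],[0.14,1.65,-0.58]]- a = [[-0.85, 2.73, 0.04], [0.64, 0.09, -1.23], [0.59, 0.36, -1.43], [-0.22, 0.63, 0.16], [0.25, 1.81, -0.62]]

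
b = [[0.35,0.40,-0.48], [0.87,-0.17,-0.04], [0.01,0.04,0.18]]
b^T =[[0.35, 0.87, 0.01], [0.4, -0.17, 0.04], [-0.48, -0.04, 0.18]]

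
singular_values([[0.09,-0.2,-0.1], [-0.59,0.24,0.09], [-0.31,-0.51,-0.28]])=[0.68, 0.67, 0.0]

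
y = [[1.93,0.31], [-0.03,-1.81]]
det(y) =-3.484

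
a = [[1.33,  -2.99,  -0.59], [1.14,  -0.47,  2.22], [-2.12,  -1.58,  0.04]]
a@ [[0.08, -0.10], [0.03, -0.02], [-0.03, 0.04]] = [[0.03, -0.1], [0.01, -0.02], [-0.22, 0.25]]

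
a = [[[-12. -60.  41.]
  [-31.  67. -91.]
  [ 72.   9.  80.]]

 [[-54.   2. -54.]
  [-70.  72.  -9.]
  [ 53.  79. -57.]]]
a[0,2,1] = 9.0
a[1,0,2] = -54.0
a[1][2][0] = 53.0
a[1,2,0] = 53.0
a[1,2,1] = 79.0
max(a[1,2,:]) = 79.0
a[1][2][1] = 79.0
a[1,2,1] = 79.0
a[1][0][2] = -54.0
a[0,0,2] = 41.0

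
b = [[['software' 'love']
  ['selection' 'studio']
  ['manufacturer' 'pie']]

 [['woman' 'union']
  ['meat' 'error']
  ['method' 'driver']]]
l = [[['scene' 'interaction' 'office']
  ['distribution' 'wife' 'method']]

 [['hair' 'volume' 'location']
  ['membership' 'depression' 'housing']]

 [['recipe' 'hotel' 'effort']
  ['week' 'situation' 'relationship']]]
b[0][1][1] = 'studio'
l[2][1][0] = 'week'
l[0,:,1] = ['interaction', 'wife']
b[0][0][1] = 'love'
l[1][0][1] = 'volume'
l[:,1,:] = [['distribution', 'wife', 'method'], ['membership', 'depression', 'housing'], ['week', 'situation', 'relationship']]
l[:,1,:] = [['distribution', 'wife', 'method'], ['membership', 'depression', 'housing'], ['week', 'situation', 'relationship']]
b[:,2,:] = [['manufacturer', 'pie'], ['method', 'driver']]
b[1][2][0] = 'method'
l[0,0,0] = 'scene'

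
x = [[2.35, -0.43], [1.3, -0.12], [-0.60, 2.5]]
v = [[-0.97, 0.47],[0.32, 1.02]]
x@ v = [[-2.42, 0.67], [-1.30, 0.49], [1.38, 2.27]]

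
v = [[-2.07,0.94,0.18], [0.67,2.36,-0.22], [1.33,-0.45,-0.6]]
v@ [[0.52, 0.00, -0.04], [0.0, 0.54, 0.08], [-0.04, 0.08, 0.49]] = [[-1.08, 0.52, 0.25], [0.36, 1.26, 0.05], [0.72, -0.29, -0.38]]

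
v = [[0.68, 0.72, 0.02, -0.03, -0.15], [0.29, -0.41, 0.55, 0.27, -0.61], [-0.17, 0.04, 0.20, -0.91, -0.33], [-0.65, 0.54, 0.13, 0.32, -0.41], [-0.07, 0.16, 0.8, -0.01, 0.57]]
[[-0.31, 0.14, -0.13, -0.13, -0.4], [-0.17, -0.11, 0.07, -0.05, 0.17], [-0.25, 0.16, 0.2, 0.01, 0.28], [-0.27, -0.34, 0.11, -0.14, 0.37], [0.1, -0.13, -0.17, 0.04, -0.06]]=v @[[-0.05,  0.26,  -0.16,  -0.02,  -0.50], [-0.29,  -0.05,  -0.08,  -0.14,  -0.15], [-0.11,  -0.17,  -0.05,  -0.02,  0.14], [0.1,  -0.29,  -0.12,  -0.06,  -0.07], [0.40,  0.06,  -0.23,  0.13,  -0.32]]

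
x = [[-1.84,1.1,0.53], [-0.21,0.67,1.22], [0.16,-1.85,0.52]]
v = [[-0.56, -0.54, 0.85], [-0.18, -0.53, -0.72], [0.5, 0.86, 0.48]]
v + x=[[-2.4, 0.56, 1.38], [-0.39, 0.14, 0.5], [0.66, -0.99, 1.0]]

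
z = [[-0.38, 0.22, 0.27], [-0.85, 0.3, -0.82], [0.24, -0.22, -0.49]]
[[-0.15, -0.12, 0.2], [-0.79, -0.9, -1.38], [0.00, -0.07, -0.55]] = z @ [[0.49,  0.62,  0.47], [-0.27,  -0.03,  0.19], [0.36,  0.45,  1.26]]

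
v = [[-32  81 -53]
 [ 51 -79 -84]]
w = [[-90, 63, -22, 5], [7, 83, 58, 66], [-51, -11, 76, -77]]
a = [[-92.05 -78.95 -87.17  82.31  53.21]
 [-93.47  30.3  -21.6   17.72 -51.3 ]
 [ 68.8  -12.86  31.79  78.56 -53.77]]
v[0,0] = -32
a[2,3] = 78.56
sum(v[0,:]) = -4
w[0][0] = -90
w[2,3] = -77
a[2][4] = -53.77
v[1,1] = -79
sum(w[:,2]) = 112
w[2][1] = -11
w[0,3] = 5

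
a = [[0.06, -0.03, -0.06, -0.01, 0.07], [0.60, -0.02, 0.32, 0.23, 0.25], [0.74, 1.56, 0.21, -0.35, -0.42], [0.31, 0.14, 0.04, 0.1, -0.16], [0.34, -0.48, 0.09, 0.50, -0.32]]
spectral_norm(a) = 1.87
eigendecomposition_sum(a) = [[(-0.22+0j), (-0.13+0j), -0.06-0.00j, -0.02+0.00j, (-0.02-0j)], [0.65-0.00j, (0.37-0j), (0.19+0j), (0.07-0j), 0.05+0.00j], [(1.79-0j), (1.03-0j), (0.52+0j), (0.18-0j), 0.14+0.00j], [0.20-0.00j, 0.11-0.00j, 0.06+0.00j, (0.02-0j), (0.02+0j)], [-0.13+0.00j, -0.07+0.00j, -0.04-0.00j, (-0.01+0j), -0.01-0.00j]] + [[-0.02-0.00j, 0.03+0.04j, -0.01-0.02j, -0.03-0.01j, (0.03-0.04j)], [0.04-0.07j, -0.19+0.03j, 0.07+0.00j, (0.1-0.1j), 0.11+0.18j], [(-0.06+0.13j), (0.34-0.11j), -0.13+0.01j, (-0.15+0.21j), (-0.24-0.3j)], [(0.02+0.03j), (0.01-0.08j), -0.01+0.03j, (0.03+0.05j), -0.09+0.02j], [(0.13-0j), (-0.22-0.24j), 0.06+0.11j, 0.23+0.05j, -0.16+0.32j]] + [[-0.02+0.00j, (0.03-0.04j), -0.01+0.02j, -0.03+0.01j, 0.03+0.04j],[0.04+0.07j, -0.19-0.03j, 0.07-0.00j, 0.10+0.10j, 0.11-0.18j],[-0.06-0.13j, (0.34+0.11j), (-0.13-0.01j), -0.15-0.21j, -0.24+0.30j],[(0.02-0.03j), 0.01+0.08j, (-0.01-0.03j), 0.03-0.05j, -0.09-0.02j],[0.13+0.00j, -0.22+0.24j, 0.06-0.11j, 0.23-0.05j, -0.16-0.32j]] + [[0.32-0.00j, 0.05+0.00j, (0.02+0j), (0.08-0j), (0.03+0j)], [(-0.13+0j), -0.02-0.00j, -0.01-0.00j, (-0.03+0j), -0.01-0.00j], [-0.93+0.00j, -0.14-0.00j, -0.05-0.00j, (-0.22+0j), (-0.07-0j)], [0.07-0.00j, (0.01+0j), 0.00+0.00j, 0.02-0.00j, (0.01+0j)], [0.20-0.00j, 0.03+0.00j, 0.01+0.00j, (0.05-0j), 0.02+0.00j]] + [[0.00-0.00j, 0.00+0.00j, -0j, (-0+0j), -0j], [(-0+0j), (-0-0j), (-0+0j), 0.00-0.00j, -0.00+0.00j], [0.00-0.00j, 0.00+0.00j, -0j, (-0+0j), -0j], [(-0+0j), (-0-0j), (-0+0j), -0j, -0.00+0.00j], [(-0+0j), -0.00-0.00j, -0.00+0.00j, 0.00-0.00j, (-0+0j)]]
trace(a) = 0.03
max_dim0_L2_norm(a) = 1.64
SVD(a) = [[0.01, -0.02, 0.12, -0.87, 0.48], [-0.09, -0.63, 0.76, 0.12, -0.0], [-0.97, -0.02, -0.15, 0.06, 0.17], [-0.14, -0.27, -0.17, -0.46, -0.81], [0.16, -0.72, -0.6, 0.1, 0.29]] @ diag([1.8733779389850942, 0.9928623106987633, 0.5178772708199028, 0.10667177111848777, 0.0019481612991573418]) @ [[-0.41, -0.86, -0.12, 0.21, 0.19], [-0.73, 0.29, -0.28, -0.53, 0.13], [0.19, 0.03, 0.28, -0.18, 0.92], [-0.44, 0.09, 0.87, 0.15, -0.15], [0.26, -0.41, 0.26, -0.79, -0.27]]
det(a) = 0.00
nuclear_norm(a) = 3.49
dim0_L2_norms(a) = [1.06, 1.64, 0.4, 0.66, 0.61]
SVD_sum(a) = [[-0.01, -0.02, -0.00, 0.0, 0.0],[0.07, 0.15, 0.02, -0.04, -0.03],[0.74, 1.57, 0.22, -0.38, -0.35],[0.11, 0.22, 0.03, -0.05, -0.05],[-0.12, -0.26, -0.04, 0.06, 0.06]] + [[0.02, -0.01, 0.01, 0.01, -0.00], [0.46, -0.18, 0.18, 0.33, -0.08], [0.02, -0.01, 0.01, 0.01, -0.00], [0.20, -0.08, 0.08, 0.14, -0.03], [0.53, -0.21, 0.2, 0.38, -0.09]] + [[0.01, 0.0, 0.02, -0.01, 0.06], [0.08, 0.01, 0.11, -0.07, 0.36], [-0.01, -0.00, -0.02, 0.01, -0.07], [-0.02, -0.0, -0.03, 0.02, -0.08], [-0.06, -0.01, -0.09, 0.05, -0.29]] + [[0.04, -0.01, -0.08, -0.01, 0.01], [-0.01, 0.00, 0.01, 0.00, -0.00], [-0.00, 0.00, 0.01, 0.00, -0.00], [0.02, -0.00, -0.04, -0.01, 0.01], [-0.00, 0.00, 0.01, 0.00, -0.0]] + [[0.00, -0.0, 0.0, -0.00, -0.00], [-0.00, 0.0, -0.00, 0.0, 0.0], [0.00, -0.00, 0.00, -0.00, -0.0], [-0.0, 0.0, -0.0, 0.0, 0.00], [0.0, -0.0, 0.0, -0.00, -0.0]]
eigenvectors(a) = [[(0.12+0j),  (0.02+0.09j),  0.02-0.09j,  (-0.32+0j),  (0.26+0j)], [-0.34+0.00j,  (-0.36-0.05j),  (-0.36+0.05j),  (0.13+0j),  -0.41+0.00j], [-0.93+0.00j,  0.67+0.00j,  0.67-0.00j,  0.92+0.00j,  0.27+0.00j], [-0.10+0.00j,  (0.06-0.15j),  (0.06+0.15j),  (-0.06+0j),  -0.79+0.00j], [(0.07+0j),  (-0.25-0.57j),  -0.25+0.57j,  -0.20+0.00j,  -0.27+0.00j]]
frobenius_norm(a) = 2.19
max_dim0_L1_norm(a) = 2.23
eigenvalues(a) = [(0.68+0j), (-0.47+0.41j), (-0.47-0.41j), (0.29+0j), 0j]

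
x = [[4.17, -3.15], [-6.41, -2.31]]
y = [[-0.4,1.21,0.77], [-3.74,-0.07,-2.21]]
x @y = [[10.11, 5.27, 10.17], [11.20, -7.59, 0.17]]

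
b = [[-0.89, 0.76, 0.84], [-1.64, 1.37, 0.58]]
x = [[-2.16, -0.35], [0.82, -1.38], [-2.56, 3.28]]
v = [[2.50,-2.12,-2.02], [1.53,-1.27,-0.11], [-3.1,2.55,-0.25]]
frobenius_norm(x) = 4.97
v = x @ b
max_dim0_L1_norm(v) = 7.13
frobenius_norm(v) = 5.91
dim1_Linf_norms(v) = [2.5, 1.53, 3.1]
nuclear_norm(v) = 7.38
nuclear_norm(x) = 6.48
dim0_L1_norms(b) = [2.53, 2.13, 1.42]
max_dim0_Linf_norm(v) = 3.1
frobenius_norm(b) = 2.64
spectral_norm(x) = 4.60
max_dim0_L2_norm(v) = 4.27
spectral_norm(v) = 5.66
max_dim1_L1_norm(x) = 5.84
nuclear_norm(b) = 3.04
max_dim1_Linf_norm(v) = 3.1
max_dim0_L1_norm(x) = 5.54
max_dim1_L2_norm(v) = 4.02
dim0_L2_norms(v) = [4.27, 3.55, 2.04]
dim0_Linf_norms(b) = [1.64, 1.37, 0.84]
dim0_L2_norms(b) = [1.87, 1.57, 1.02]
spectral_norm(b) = 2.61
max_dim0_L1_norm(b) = 2.53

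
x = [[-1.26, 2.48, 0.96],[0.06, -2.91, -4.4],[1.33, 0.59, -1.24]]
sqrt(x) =[[0.94+0.76j, 0.99-0.83j, (-0.31-1.56j)], [-0.40-0.78j, (0.02+0.86j), -1.68+1.61j], [0.67-0.19j, 0.47+0.21j, 0.75+0.40j]]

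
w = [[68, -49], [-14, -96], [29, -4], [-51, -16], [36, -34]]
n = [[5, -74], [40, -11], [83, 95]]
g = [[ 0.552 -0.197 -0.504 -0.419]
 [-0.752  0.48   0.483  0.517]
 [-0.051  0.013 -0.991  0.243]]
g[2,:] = [-0.051, 0.013, -0.991, 0.243]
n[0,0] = 5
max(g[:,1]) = 0.48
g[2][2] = -0.991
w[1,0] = -14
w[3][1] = -16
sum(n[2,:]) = 178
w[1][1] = -96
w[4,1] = -34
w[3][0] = -51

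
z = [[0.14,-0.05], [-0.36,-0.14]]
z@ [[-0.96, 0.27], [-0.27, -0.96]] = [[-0.12,0.09], [0.38,0.04]]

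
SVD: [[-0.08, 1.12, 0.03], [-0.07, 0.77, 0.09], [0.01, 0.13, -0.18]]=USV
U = [[-0.82, 0.10, -0.56], [-0.57, -0.29, 0.77], [-0.09, 0.95, 0.30]]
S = [1.37, 0.2, 0.01]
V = [[0.08, -1.00, -0.04], [0.11, 0.05, -0.99], [-0.99, -0.07, -0.12]]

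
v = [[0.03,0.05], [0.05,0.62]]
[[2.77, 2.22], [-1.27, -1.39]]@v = [[0.19, 1.51], [-0.11, -0.93]]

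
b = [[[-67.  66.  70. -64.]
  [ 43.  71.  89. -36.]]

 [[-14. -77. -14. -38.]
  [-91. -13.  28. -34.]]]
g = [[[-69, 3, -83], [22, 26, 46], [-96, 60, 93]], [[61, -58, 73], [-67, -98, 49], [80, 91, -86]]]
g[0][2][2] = 93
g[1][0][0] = 61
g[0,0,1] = 3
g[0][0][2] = -83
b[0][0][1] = 66.0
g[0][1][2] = 46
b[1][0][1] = -77.0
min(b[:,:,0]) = -91.0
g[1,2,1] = 91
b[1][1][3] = -34.0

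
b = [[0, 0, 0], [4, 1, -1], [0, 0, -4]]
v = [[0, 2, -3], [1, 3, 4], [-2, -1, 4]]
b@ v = [[0, 0, 0], [3, 12, -12], [8, 4, -16]]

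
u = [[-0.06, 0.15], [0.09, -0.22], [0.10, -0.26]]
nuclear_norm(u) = 0.40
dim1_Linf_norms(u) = [0.15, 0.22, 0.26]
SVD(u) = [[-0.4, 0.15], [0.59, -0.71], [0.70, 0.69]] @ diag([0.40023112684006096, 0.003878802435689534]) @ [[0.37, -0.93], [-0.93, -0.37]]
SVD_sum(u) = [[-0.06, 0.15], [0.09, -0.22], [0.1, -0.26]] + [[-0.00, -0.00], [0.0, 0.00], [-0.00, -0.0]]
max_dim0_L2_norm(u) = 0.37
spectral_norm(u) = 0.40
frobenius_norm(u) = 0.40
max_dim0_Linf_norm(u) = 0.26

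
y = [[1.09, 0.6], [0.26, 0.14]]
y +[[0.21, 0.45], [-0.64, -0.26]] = [[1.30,1.05], [-0.38,-0.12]]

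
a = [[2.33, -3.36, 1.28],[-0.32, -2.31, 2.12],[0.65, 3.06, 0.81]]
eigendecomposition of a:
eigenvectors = [[(0.48+0j),(0.44+0.45j),0.44-0.45j], [0.71+0.00j,(0.29-0.04j),(0.29+0.04j)], [(-0.51+0j),0.72+0.00j,(0.72-0j)]]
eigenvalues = [(-4.05+0j), (2.44+0.22j), (2.44-0.22j)]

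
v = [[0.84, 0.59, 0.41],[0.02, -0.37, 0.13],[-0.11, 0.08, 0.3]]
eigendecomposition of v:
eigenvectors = [[-0.97, 0.77, -0.38], [0.01, -0.08, 0.91], [0.25, -0.63, -0.16]]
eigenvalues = [0.73, 0.45, -0.4]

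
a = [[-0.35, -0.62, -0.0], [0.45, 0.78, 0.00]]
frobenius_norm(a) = 1.15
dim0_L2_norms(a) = [0.57, 1.0, 0.0]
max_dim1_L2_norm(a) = 0.9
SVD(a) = [[-0.62, 0.78], [0.78, 0.62]] @ diag([1.147942803965407, 0.00522674124466279]) @ [[0.5,0.87,0.0], [0.87,-0.50,0.0]]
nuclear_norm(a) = 1.15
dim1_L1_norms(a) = [0.97, 1.23]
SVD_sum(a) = [[-0.35, -0.62, 0.00], [0.45, 0.78, 0.00]] + [[0.00, -0.0, 0.00], [0.0, -0.0, 0.00]]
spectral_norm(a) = 1.15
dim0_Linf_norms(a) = [0.45, 0.78, 0.0]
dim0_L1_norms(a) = [0.8, 1.4, 0.0]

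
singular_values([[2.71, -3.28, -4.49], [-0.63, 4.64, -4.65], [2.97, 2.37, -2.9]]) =[7.93, 6.01, 2.38]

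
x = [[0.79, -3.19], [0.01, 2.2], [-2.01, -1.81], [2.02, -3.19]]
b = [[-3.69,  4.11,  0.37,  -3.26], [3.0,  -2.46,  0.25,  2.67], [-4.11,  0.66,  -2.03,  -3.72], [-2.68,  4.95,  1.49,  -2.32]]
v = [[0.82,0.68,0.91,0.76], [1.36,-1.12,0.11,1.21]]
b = x @ v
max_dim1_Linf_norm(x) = 3.19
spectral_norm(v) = 2.30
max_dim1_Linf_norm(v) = 1.36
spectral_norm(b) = 10.96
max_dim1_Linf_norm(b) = 4.95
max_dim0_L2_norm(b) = 6.92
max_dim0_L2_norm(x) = 5.34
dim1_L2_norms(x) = [3.29, 2.2, 2.7, 3.78]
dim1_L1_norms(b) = [11.43, 8.38, 10.52, 11.44]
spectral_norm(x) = 5.46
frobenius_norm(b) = 11.75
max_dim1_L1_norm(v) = 3.8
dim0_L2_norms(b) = [6.83, 6.92, 2.56, 6.08]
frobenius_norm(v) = 2.67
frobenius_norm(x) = 6.10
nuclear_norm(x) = 8.18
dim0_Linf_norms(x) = [2.02, 3.19]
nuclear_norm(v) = 3.66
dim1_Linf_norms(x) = [3.19, 2.2, 2.01, 3.19]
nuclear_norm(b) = 15.20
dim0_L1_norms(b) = [13.48, 12.18, 4.14, 11.97]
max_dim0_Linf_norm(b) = 4.95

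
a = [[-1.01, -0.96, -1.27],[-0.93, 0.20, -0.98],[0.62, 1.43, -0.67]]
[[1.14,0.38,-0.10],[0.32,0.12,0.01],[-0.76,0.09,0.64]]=a@ [[-0.14, 0.16, 0.35], [-0.62, -0.15, 0.15], [-0.32, -0.31, -0.31]]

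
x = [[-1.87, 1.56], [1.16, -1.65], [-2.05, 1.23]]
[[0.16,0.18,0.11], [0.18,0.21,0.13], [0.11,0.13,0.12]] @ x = [[-0.32, 0.09], [-0.36, 0.09], [-0.3, 0.1]]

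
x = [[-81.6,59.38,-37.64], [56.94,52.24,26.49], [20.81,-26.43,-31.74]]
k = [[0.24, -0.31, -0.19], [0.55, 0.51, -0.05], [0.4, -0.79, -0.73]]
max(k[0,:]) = 0.241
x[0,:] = [-81.6, 59.38, -37.64]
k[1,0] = 0.55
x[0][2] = -37.64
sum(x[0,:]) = -59.85999999999999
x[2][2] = -31.74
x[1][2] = 26.49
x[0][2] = -37.64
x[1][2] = 26.49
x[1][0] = 56.94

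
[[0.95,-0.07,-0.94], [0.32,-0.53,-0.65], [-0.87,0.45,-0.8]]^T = [[0.95, 0.32, -0.87], [-0.07, -0.53, 0.45], [-0.94, -0.65, -0.8]]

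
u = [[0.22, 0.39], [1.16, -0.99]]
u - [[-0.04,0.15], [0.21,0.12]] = [[0.26, 0.24], [0.95, -1.11]]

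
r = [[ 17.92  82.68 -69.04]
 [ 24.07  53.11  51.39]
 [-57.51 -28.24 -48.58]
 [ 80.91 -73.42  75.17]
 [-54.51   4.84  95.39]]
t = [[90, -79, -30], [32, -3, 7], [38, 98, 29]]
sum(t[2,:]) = 165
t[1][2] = 7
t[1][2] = 7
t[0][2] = -30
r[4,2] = 95.39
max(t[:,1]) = 98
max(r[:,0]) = 80.91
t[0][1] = -79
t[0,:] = [90, -79, -30]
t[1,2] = 7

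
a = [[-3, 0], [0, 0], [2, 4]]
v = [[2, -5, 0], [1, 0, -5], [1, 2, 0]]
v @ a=[[-6, 0], [-13, -20], [-3, 0]]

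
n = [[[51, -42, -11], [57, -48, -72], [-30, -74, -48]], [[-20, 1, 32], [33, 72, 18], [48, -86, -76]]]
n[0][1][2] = -72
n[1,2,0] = 48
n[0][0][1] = -42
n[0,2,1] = -74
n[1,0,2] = 32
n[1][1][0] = 33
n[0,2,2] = -48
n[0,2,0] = -30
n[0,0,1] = -42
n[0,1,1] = -48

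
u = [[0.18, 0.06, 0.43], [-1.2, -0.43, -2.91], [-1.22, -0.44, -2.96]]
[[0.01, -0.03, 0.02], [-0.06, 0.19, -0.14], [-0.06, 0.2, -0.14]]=u @ [[0.05, -0.04, -0.03], [-0.0, 0.00, 0.00], [-0.0, -0.05, 0.06]]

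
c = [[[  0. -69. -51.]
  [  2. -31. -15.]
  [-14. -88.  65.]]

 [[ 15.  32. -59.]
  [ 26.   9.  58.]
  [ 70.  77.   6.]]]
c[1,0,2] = -59.0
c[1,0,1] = 32.0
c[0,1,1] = -31.0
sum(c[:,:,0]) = 99.0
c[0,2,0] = -14.0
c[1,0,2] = -59.0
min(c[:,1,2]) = -15.0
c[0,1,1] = -31.0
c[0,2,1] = -88.0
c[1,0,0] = 15.0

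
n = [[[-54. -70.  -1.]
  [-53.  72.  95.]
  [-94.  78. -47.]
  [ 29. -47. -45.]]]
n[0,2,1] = 78.0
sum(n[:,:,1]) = 33.0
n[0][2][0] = -94.0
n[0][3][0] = 29.0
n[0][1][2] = 95.0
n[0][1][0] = -53.0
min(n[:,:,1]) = -70.0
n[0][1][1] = 72.0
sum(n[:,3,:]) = -63.0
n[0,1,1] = 72.0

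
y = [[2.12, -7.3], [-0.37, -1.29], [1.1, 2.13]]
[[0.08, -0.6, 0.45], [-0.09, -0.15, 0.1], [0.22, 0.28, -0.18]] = y@ [[0.14, 0.06, -0.03], [0.03, 0.1, -0.07]]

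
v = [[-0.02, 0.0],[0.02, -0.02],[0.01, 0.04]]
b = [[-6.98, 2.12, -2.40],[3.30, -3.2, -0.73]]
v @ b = [[0.14, -0.04, 0.05], [-0.21, 0.11, -0.03], [0.06, -0.11, -0.05]]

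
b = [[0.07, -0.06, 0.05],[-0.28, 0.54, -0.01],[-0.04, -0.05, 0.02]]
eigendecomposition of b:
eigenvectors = [[(0.13+0j), -0.11-0.59j, (-0.11+0.59j)], [(-0.99+0j), (-0.01-0.32j), (-0.01+0.32j)], [(0.08+0j), (0.73+0j), (0.73-0j)]]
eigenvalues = [(0.58+0j), (0.03+0.05j), (0.03-0.05j)]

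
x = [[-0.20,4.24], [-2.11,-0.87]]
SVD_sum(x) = [[0.29, 4.21], [-0.07, -1.01]] + [[-0.49, 0.03], [-2.04, 0.14]]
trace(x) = -1.07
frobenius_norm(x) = 4.82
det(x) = 9.12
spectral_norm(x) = 4.34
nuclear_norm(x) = 6.44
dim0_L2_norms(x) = [2.12, 4.33]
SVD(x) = [[-0.97,0.23],  [0.23,0.97]] @ diag([4.336204559454947, 2.1033140560938888]) @ [[-0.07, -1.0], [-1.0, 0.07]]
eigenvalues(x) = [(-0.54+2.97j), (-0.54-2.97j)]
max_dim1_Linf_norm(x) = 4.24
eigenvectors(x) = [[(0.82+0j), (0.82-0j)], [(-0.06+0.57j), (-0.06-0.57j)]]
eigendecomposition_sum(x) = [[-0.10+1.52j, 2.12+0.38j],[(-1.06-0.19j), (-0.44+1.46j)]] + [[-0.10-1.52j, 2.12-0.38j], [-1.06+0.19j, (-0.44-1.46j)]]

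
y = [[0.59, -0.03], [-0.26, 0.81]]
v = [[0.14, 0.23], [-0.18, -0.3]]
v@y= [[0.02, 0.18], [-0.03, -0.24]]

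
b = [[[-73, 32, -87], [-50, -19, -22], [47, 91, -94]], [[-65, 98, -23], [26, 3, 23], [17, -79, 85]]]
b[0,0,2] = -87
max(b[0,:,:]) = 91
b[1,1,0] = 26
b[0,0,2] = -87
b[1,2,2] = 85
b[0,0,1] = 32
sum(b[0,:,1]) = 104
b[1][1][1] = 3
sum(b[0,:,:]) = -175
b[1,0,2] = -23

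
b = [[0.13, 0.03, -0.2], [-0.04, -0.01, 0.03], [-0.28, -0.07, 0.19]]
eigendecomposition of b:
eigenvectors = [[0.6,-0.68,0.26], [-0.12,-0.08,-0.97], [-0.79,-0.73,0.02]]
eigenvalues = [0.39, -0.08, -0.0]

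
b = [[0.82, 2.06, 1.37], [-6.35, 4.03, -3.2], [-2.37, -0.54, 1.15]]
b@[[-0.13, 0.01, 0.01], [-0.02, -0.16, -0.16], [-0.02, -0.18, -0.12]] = [[-0.18, -0.57, -0.49],[0.81, -0.13, -0.32],[0.30, -0.14, -0.08]]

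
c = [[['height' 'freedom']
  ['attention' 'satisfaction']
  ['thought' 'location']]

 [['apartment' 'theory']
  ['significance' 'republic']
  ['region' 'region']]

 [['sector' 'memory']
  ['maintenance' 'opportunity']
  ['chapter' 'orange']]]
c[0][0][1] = 'freedom'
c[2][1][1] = 'opportunity'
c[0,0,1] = 'freedom'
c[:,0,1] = ['freedom', 'theory', 'memory']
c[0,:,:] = [['height', 'freedom'], ['attention', 'satisfaction'], ['thought', 'location']]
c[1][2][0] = 'region'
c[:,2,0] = ['thought', 'region', 'chapter']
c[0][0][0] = 'height'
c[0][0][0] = 'height'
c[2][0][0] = 'sector'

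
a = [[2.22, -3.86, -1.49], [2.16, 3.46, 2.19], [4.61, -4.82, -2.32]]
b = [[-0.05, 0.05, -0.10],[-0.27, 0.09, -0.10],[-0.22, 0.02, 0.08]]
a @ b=[[1.26, -0.27, 0.04], [-1.52, 0.46, -0.39], [1.58, -0.25, -0.16]]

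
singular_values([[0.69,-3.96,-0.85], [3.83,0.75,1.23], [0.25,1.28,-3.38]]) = [4.27, 4.18, 3.32]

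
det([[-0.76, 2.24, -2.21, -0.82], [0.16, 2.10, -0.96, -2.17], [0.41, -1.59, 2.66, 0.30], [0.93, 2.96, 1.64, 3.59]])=-21.109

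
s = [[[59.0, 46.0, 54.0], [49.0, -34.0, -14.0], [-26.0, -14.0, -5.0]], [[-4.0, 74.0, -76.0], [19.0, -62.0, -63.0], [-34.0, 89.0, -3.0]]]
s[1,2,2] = -3.0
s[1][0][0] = -4.0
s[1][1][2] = -63.0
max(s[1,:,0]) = 19.0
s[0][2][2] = -5.0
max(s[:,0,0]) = 59.0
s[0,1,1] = -34.0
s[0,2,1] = -14.0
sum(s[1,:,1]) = 101.0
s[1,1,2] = -63.0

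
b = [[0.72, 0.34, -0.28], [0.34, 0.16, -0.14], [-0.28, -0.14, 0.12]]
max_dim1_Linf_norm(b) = 0.72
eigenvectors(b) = [[-0.85, -0.48, -0.23], [-0.4, 0.32, 0.86], [0.34, -0.82, 0.46]]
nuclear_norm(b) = 1.01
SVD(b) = [[-0.85, 0.48, -0.23], [-0.4, -0.32, 0.86], [0.34, 0.82, 0.46]] @ diag([0.992698332595162, 0.011504599975351719, 0.004202932570513716]) @ [[-0.85,-0.40,0.34],[0.48,-0.32,0.82],[0.23,-0.86,-0.46]]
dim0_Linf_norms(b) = [0.72, 0.34, 0.28]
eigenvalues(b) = [0.99, 0.01, -0.0]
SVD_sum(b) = [[0.72,0.34,-0.28], [0.34,0.16,-0.14], [-0.28,-0.14,0.11]] + [[0.00, -0.0, 0.0], [-0.0, 0.0, -0.0], [0.00, -0.0, 0.01]] + [[-0.00, 0.0, 0.00], [0.0, -0.00, -0.00], [0.0, -0.00, -0.0]]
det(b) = -0.00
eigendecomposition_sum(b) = [[0.72, 0.34, -0.28],[0.34, 0.16, -0.14],[-0.28, -0.14, 0.11]] + [[0.00,-0.00,0.0], [-0.0,0.0,-0.0], [0.0,-0.00,0.01]] + [[-0.00, 0.00, 0.00],[0.00, -0.00, -0.0],[0.0, -0.0, -0.0]]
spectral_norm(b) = 0.99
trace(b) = 1.00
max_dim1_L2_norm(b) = 0.84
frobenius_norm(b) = 0.99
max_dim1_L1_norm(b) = 1.34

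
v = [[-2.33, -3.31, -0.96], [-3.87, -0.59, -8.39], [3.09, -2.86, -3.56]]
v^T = [[-2.33, -3.87, 3.09], [-3.31, -0.59, -2.86], [-0.96, -8.39, -3.56]]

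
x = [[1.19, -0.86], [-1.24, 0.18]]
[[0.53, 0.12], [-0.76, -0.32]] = x@[[0.66, 0.3], [0.3, 0.27]]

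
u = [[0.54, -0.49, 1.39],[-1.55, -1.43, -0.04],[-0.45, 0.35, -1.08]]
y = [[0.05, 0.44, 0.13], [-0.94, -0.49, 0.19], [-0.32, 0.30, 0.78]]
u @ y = [[0.04, 0.89, 1.06],[1.28, 0.01, -0.5],[-0.01, -0.69, -0.83]]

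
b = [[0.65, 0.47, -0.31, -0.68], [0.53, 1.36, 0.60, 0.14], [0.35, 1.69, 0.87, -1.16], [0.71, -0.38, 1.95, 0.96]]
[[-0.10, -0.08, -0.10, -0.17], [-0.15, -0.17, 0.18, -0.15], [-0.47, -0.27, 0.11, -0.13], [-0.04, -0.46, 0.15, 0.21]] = b @ [[0.03, -0.17, -0.09, -0.12],[-0.08, 0.02, 0.12, -0.12],[-0.14, -0.2, 0.08, 0.13],[0.19, 0.06, 0.11, -0.00]]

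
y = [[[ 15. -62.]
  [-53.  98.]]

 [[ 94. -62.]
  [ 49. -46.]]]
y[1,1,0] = 49.0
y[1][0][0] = 94.0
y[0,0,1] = -62.0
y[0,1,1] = 98.0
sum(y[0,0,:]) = -47.0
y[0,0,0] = 15.0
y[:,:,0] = [[15.0, -53.0], [94.0, 49.0]]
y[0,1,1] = 98.0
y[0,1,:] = [-53.0, 98.0]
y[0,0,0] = 15.0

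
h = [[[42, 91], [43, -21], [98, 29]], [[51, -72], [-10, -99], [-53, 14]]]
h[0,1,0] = 43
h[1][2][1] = 14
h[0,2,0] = 98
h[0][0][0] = 42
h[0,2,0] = 98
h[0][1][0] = 43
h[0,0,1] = 91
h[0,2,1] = 29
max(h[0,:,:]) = 98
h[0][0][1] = 91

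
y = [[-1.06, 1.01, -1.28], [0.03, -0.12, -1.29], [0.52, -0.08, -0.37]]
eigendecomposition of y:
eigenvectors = [[(0.59+0j), (-0.66+0j), (-0.66-0j)], [(-0.64+0j), -0.65-0.02j, -0.65+0.02j], [(-0.48+0j), -0.07+0.37j, -0.07-0.37j]]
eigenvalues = [(-1.11+0j), (-0.22+0.75j), (-0.22-0.75j)]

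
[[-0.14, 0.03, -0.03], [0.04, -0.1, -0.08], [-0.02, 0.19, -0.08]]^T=[[-0.14,0.04,-0.02], [0.03,-0.1,0.19], [-0.03,-0.08,-0.08]]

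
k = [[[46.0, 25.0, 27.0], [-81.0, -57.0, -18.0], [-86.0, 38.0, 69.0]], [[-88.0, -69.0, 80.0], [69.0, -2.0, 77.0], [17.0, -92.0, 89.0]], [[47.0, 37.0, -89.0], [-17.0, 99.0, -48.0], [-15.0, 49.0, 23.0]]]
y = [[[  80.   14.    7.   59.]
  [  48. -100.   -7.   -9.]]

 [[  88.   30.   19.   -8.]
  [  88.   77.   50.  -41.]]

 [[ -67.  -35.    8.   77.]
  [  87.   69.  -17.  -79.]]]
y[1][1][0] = 88.0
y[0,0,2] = 7.0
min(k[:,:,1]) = -92.0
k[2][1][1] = 99.0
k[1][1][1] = -2.0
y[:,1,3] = [-9.0, -41.0, -79.0]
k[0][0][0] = 46.0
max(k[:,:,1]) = 99.0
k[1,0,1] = -69.0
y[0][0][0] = 80.0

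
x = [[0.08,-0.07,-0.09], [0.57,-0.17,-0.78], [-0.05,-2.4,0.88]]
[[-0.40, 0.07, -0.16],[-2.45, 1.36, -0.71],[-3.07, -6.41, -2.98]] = x @ [[-1.15,1.95,-2.14],[1.99,2.33,0.97],[1.87,-0.82,-0.86]]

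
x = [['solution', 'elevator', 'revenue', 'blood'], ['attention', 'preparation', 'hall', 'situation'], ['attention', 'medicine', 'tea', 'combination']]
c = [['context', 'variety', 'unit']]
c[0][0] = 'context'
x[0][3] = 'blood'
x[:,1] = ['elevator', 'preparation', 'medicine']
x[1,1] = 'preparation'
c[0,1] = 'variety'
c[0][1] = 'variety'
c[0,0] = 'context'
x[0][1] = 'elevator'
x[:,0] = ['solution', 'attention', 'attention']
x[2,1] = 'medicine'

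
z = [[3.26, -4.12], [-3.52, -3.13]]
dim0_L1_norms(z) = [6.78, 7.25]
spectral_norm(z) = 5.29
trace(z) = 0.13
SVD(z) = [[0.97, 0.24],[0.24, -0.97]] @ diag([5.2869634196029445, 4.673041600476111]) @ [[0.44, -0.9], [0.90, 0.44]]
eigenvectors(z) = [[0.92, 0.45],  [-0.40, 0.89]]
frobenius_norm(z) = 7.06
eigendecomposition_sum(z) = [[4.14, -2.09],[-1.78, 0.9]] + [[-0.88, -2.03],[-1.74, -4.03]]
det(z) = -24.71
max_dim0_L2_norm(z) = 5.17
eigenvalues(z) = [5.04, -4.91]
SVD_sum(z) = [[2.26, -4.61], [0.56, -1.14]] + [[1.0, 0.49],  [-4.08, -1.99]]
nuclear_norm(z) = 9.96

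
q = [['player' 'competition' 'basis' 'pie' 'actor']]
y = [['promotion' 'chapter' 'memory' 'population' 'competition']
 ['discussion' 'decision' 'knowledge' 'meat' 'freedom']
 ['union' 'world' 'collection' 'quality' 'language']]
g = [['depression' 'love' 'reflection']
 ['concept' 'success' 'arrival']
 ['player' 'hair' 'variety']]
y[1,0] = 'discussion'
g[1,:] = ['concept', 'success', 'arrival']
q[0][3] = 'pie'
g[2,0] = 'player'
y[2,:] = ['union', 'world', 'collection', 'quality', 'language']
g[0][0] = 'depression'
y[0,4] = 'competition'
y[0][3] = 'population'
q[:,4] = ['actor']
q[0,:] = ['player', 'competition', 'basis', 'pie', 'actor']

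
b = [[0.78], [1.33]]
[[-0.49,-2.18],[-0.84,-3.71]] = b @ [[-0.63, -2.79]]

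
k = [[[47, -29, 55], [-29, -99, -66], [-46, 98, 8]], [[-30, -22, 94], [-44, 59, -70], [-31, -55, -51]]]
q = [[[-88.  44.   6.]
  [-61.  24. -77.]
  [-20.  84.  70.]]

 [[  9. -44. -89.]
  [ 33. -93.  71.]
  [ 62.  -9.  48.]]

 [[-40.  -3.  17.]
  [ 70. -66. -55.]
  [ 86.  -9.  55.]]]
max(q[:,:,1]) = 84.0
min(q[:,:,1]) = -93.0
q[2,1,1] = -66.0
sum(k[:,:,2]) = -30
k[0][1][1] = -99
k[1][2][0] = -31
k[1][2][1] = -55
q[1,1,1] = -93.0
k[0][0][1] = -29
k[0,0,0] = 47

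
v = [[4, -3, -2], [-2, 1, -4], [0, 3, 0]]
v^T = [[4, -2, 0], [-3, 1, 3], [-2, -4, 0]]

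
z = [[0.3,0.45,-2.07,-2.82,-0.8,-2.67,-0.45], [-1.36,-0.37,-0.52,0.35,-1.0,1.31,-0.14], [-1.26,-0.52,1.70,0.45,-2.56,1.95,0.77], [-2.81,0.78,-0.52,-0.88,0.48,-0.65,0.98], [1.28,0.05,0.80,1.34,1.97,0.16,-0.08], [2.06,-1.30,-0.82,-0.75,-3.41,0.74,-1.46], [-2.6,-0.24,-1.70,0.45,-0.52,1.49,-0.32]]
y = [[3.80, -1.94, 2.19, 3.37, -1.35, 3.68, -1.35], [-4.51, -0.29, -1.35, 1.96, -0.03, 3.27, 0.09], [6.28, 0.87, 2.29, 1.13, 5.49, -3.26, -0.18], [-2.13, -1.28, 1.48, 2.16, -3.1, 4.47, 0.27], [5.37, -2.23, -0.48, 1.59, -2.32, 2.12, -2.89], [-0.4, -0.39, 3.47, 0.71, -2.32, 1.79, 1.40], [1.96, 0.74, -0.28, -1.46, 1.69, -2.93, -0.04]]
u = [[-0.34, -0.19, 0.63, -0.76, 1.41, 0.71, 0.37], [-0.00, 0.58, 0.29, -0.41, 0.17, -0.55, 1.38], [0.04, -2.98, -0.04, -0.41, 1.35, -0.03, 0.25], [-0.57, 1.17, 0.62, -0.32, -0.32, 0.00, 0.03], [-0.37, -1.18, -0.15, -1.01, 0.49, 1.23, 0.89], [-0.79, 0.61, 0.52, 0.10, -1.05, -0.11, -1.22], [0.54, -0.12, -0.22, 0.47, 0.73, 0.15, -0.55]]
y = u @ z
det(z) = -0.00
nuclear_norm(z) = 18.90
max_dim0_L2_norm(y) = 10.56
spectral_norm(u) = 4.21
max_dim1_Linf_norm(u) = 2.98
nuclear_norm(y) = 32.63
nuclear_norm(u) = 11.04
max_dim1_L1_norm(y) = 19.5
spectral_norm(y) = 12.51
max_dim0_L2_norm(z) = 4.92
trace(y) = 7.39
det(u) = 0.00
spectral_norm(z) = 5.63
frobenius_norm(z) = 9.73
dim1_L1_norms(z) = [9.56, 5.05, 9.21, 7.1, 5.68, 10.54, 7.32]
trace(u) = -0.29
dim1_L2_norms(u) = [1.94, 1.68, 3.31, 1.51, 2.26, 1.97, 1.2]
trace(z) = 3.14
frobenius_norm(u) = 5.50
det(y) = 0.00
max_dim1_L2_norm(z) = 4.63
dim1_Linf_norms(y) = [3.8, 4.51, 6.28, 4.47, 5.37, 3.47, 2.93]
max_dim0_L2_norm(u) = 3.52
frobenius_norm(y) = 17.74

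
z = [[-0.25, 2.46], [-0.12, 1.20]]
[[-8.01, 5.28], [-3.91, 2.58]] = z @ [[-1.23, 4.17], [-3.38, 2.57]]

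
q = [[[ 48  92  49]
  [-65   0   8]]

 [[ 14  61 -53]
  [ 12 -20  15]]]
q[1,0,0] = 14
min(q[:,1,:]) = -65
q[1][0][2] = -53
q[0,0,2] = 49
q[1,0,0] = 14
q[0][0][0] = 48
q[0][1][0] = -65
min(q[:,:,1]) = -20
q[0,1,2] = 8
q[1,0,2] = -53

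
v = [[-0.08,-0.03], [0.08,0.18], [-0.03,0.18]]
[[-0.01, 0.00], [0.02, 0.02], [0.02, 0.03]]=v@[[0.08, -0.11], [0.10, 0.15]]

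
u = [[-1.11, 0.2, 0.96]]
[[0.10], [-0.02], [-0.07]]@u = [[-0.11, 0.02, 0.10], [0.02, -0.0, -0.02], [0.08, -0.01, -0.07]]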